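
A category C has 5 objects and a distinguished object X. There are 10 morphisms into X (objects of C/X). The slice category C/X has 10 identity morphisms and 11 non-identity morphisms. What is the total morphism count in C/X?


In the slice category C/X, objects are morphisms to X.
Identity morphisms: 10 (one per object of C/X).
Non-identity morphisms: 11.
Total = 10 + 11 = 21

21


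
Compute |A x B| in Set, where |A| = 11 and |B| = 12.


In Set, the product A x B is the Cartesian product.
By the universal property, |A x B| = |A| * |B|.
|A x B| = 11 * 12 = 132

132


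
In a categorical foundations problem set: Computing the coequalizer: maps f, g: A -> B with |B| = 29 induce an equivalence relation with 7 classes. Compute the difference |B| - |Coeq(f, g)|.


The coequalizer Coeq(f, g) = B / ~ has one element per equivalence class.
|B| = 29, |Coeq(f, g)| = 7.
|B| - |Coeq(f, g)| = 29 - 7 = 22.

22


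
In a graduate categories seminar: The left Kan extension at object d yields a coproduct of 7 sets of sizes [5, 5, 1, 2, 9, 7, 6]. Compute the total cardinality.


Pointwise, the left Kan extension (Lan_F H)(d) is the colimit, indexed
by the comma category (F downarrow d), of H composed with the
projection (F downarrow d) -> C. Here that colimit is given
as a coproduct (disjoint union) of sets, so its cardinality is the
sum of the sizes of the summands.
Coproduct of sets with sizes: 5 + 5 + 1 + 2 + 9 + 7 + 6
= 35

35


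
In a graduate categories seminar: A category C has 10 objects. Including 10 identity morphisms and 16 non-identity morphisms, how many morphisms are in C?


Each object has an identity morphism, giving 10 identities.
Adding the 16 non-identity morphisms:
Total = 10 + 16 = 26

26


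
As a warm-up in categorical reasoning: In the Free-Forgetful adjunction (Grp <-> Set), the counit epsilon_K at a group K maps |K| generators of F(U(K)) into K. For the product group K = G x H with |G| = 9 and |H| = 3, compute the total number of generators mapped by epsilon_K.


The counit epsilon_K: F(U(K)) -> K of the Free-Forgetful adjunction
maps |K| generators of F(U(K)) into K. For K = G x H (the product group),
|G x H| = |G| * |H|.
Total generators mapped = 9 * 3 = 27.

27


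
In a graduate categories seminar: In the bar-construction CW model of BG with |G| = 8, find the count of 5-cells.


In the bar-construction CW model of BG, the n-cells are indexed by
n-tuples [g_1|...|g_n] of non-identity elements of G (degenerate
simplices with some g_i = e do not contribute cells), so there are
(|G| - 1)^n n-cells.
For dim = 5 with |G| = 8:
cells = (8 - 1)^5 = 7^5 = 16807

16807


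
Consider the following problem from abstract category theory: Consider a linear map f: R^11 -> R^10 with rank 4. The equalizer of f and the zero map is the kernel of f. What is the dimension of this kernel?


The equalizer of f and the zero map is ker(f).
By the rank-nullity theorem: dim(ker(f)) = dim(domain) - rank(f).
dim(ker(f)) = 11 - 4 = 7

7


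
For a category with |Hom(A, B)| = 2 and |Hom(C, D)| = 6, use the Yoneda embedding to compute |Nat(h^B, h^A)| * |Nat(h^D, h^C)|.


By the Yoneda lemma, Nat(h^B, h^A) is isomorphic to Hom(A, B),
so |Nat(h^B, h^A)| = |Hom(A, B)| and |Nat(h^D, h^C)| = |Hom(C, D)|.
|Hom(A, B)| = 2, |Hom(C, D)| = 6.
|Nat(h^B, h^A) x Nat(h^D, h^C)| = 2 * 6 = 12

12


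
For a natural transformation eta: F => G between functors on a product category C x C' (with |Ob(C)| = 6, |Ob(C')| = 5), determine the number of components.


A natural transformation eta: F => G assigns one component morphism per
object of the domain category.
The domain is the product category C x C', so
|Ob(C x C')| = |Ob(C)| * |Ob(C')| = 6 * 5 = 30.
Therefore eta has 30 component morphisms.

30


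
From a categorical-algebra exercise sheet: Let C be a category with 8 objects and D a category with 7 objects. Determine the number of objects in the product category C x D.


The product category C x D has objects that are pairs (c, d).
Number of pairs = |Ob(C)| * |Ob(D)| = 8 * 7 = 56

56


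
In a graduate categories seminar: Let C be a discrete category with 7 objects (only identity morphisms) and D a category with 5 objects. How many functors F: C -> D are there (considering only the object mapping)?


A functor from a discrete category C to D is determined by
where each object maps. Each of the 7 objects of C can map
to any of the 5 objects of D independently.
Number of functors = 5^7 = 78125

78125


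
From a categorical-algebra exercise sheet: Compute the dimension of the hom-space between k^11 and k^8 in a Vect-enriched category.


In Vect-enriched categories, Hom(k^n, k^m) is the space of m x n matrices.
dim(Hom(k^11, k^8)) = 8 * 11 = 88

88


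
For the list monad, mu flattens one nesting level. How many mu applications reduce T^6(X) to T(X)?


Each application of mu: T^2 -> T removes one layer of nesting.
Starting at depth 6 (i.e., T^6(X)), we need to reach T(X).
Number of mu applications = 6 - 1 = 5

5


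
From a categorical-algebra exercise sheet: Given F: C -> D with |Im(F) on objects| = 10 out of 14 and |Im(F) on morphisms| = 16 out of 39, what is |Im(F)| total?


The image of F consists of distinct objects and distinct morphisms.
|Im(F)| on objects = 10
|Im(F)| on morphisms = 16
Total image cardinality = 10 + 16 = 26

26


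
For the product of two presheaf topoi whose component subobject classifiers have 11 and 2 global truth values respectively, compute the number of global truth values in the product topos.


In a product of presheaf topoi E_1 x E_2, the subobject classifier
is Omega = Omega_1 x Omega_2 (componentwise), so
|Omega(top)| = |Omega_1(top_1)| * |Omega_2(top_2)|.
= 11 * 2 = 22.

22


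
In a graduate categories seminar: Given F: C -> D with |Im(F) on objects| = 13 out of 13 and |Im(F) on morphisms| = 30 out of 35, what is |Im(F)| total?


The image of F consists of distinct objects and distinct morphisms.
|Im(F)| on objects = 13
|Im(F)| on morphisms = 30
Total image cardinality = 13 + 30 = 43

43


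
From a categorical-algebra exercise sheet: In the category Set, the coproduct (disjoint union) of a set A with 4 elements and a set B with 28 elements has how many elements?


In Set, the coproduct A + B is the disjoint union.
|A + B| = |A| + |B| = 4 + 28 = 32

32


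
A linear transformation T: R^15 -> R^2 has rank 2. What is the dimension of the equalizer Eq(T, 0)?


The equalizer of f and the zero map is ker(f).
By the rank-nullity theorem: dim(ker(f)) = dim(domain) - rank(f).
dim(ker(f)) = 15 - 2 = 13

13


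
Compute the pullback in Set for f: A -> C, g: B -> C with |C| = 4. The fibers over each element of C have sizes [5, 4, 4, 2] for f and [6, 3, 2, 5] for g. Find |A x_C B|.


The pullback A x_C B consists of pairs (a, b) with f(a) = g(b).
For each element c in C, the fiber product has |f^-1(c)| * |g^-1(c)| elements.
Summing over C: 5 * 6 + 4 * 3 + 4 * 2 + 2 * 5
= 30 + 12 + 8 + 10 = 60

60


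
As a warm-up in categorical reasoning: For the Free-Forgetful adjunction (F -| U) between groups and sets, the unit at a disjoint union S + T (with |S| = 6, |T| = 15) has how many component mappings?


The unit eta_X: X -> U(F(X)) of the Free-Forgetful adjunction
maps each element of X to a generator of F(X). For X = S + T (disjoint
union in Set), |S + T| = |S| + |T|.
Total mappings = 6 + 15 = 21.

21


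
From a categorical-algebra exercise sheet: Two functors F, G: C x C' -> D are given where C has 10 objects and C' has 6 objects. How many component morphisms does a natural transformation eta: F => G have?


A natural transformation eta: F => G assigns one component morphism per
object of the domain category.
The domain is the product category C x C', so
|Ob(C x C')| = |Ob(C)| * |Ob(C')| = 10 * 6 = 60.
Therefore eta has 60 component morphisms.

60


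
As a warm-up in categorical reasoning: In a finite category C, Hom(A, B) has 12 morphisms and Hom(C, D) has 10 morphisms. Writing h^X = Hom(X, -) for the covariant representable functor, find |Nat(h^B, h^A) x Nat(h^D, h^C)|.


By the Yoneda lemma, Nat(h^B, h^A) is isomorphic to Hom(A, B),
so |Nat(h^B, h^A)| = |Hom(A, B)| and |Nat(h^D, h^C)| = |Hom(C, D)|.
|Hom(A, B)| = 12, |Hom(C, D)| = 10.
|Nat(h^B, h^A) x Nat(h^D, h^C)| = 12 * 10 = 120

120


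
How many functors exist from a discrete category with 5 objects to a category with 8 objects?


A functor from a discrete category C to D is determined by
where each object maps. Each of the 5 objects of C can map
to any of the 8 objects of D independently.
Number of functors = 8^5 = 32768

32768


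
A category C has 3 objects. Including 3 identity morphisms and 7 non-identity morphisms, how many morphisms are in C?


Each object has an identity morphism, giving 3 identities.
Adding the 7 non-identity morphisms:
Total = 3 + 7 = 10

10


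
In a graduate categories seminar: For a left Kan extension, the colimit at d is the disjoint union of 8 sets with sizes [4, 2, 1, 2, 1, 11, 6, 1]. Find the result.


Pointwise, the left Kan extension (Lan_F H)(d) is the colimit, indexed
by the comma category (F downarrow d), of H composed with the
projection (F downarrow d) -> C. Here that colimit is given
as a coproduct (disjoint union) of sets, so its cardinality is the
sum of the sizes of the summands.
Coproduct of sets with sizes: 4 + 2 + 1 + 2 + 1 + 11 + 6 + 1
= 28

28


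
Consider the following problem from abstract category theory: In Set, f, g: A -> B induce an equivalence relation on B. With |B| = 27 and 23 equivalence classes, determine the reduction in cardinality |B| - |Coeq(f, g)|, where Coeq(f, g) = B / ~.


The coequalizer Coeq(f, g) = B / ~ has one element per equivalence class.
|B| = 27, |Coeq(f, g)| = 23.
|B| - |Coeq(f, g)| = 27 - 23 = 4.

4


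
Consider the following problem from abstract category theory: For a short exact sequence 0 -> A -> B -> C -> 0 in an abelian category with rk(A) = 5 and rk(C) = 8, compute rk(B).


For a short exact sequence 0 -> A -> B -> C -> 0,
rank is additive: rank(B) = rank(A) + rank(C).
rank(B) = 5 + 8 = 13

13


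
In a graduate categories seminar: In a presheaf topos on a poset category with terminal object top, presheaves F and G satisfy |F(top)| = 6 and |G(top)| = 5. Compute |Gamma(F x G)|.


Global sections of a presheaf on a poset with terminal top satisfy
Gamma(H) ~ H(top). Presheaves admit pointwise products, so
(F x G)(top) = F(top) x G(top) (Cartesian product).
|Gamma(F x G)| = |F(top)| * |G(top)| = 6 * 5 = 30.

30


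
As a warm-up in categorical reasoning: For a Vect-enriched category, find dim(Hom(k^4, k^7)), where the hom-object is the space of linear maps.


In Vect-enriched categories, Hom(k^n, k^m) is the space of m x n matrices.
dim(Hom(k^4, k^7)) = 7 * 4 = 28

28


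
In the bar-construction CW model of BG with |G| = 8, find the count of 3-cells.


In the bar-construction CW model of BG, the n-cells are indexed by
n-tuples [g_1|...|g_n] of non-identity elements of G (degenerate
simplices with some g_i = e do not contribute cells), so there are
(|G| - 1)^n n-cells.
For dim = 3 with |G| = 8:
cells = (8 - 1)^3 = 7^3 = 343

343


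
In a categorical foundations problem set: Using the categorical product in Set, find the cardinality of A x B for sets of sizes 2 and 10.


In Set, the product A x B is the Cartesian product.
By the universal property, |A x B| = |A| * |B|.
|A x B| = 2 * 10 = 20

20


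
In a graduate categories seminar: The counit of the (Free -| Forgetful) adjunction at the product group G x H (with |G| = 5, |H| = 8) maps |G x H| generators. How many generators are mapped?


The counit epsilon_K: F(U(K)) -> K of the Free-Forgetful adjunction
maps |K| generators of F(U(K)) into K. For K = G x H (the product group),
|G x H| = |G| * |H|.
Total generators mapped = 5 * 8 = 40.

40


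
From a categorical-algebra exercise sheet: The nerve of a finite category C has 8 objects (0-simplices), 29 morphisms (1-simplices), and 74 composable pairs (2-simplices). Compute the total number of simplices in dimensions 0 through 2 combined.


The 2-skeleton of the nerve N(C) consists of simplices in dimensions 0, 1, 2:
  |N(C)_0| = 8 (objects)
  |N(C)_1| = 29 (morphisms)
  |N(C)_2| = 74 (composable pairs)
Total = 8 + 29 + 74 = 111

111


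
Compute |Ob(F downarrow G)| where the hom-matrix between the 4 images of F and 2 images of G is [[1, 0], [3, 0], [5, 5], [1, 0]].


Objects of (F downarrow G) are triples (a, b, h: F(a)->G(b)).
The count equals the sum of all entries in the hom-matrix.
sum(row 0) = 1
sum(row 1) = 3
sum(row 2) = 10
sum(row 3) = 1
Grand total = 15

15


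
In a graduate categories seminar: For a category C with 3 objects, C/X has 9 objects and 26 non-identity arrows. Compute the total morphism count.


In the slice category C/X, objects are morphisms to X.
Identity morphisms: 9 (one per object of C/X).
Non-identity morphisms: 26.
Total = 9 + 26 = 35

35


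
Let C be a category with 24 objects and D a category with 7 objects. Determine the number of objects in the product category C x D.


The product category C x D has objects that are pairs (c, d).
Number of pairs = |Ob(C)| * |Ob(D)| = 24 * 7 = 168

168


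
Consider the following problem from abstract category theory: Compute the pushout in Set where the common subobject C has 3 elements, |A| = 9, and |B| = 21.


The pushout A +_C B identifies the images of C in A and B.
|A +_C B| = |A| + |B| - |C| (for injections).
= 9 + 21 - 3 = 27

27


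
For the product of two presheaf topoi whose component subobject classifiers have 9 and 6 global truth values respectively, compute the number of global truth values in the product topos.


In a product of presheaf topoi E_1 x E_2, the subobject classifier
is Omega = Omega_1 x Omega_2 (componentwise), so
|Omega(top)| = |Omega_1(top_1)| * |Omega_2(top_2)|.
= 9 * 6 = 54.

54


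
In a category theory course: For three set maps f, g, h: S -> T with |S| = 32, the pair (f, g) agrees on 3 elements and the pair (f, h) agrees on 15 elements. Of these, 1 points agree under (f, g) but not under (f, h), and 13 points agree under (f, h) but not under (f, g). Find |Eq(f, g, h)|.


Eq(f, g, h) is the triple-agreement set: points in S where all three
maps take the same value. Using inclusion-exclusion on the pairwise data:
Pair (f, g) agrees on 3 points; pair (f, h) on 15 points.
Points agreeing under (f, g) but not (f, h) = 1; under (f, h) but not (f, g) = 13.
Triple-agreement = agreement-in-(f, g) minus points that agree under (f, g) but not (f, h):
|Eq(f, g, h)| = 3 - 1 = 2
(cross-check via (f, h): 15 - 13 = 2.)

2


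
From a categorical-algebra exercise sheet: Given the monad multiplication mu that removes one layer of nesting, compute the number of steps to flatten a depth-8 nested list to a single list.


Each application of mu: T^2 -> T removes one layer of nesting.
Starting at depth 8 (i.e., T^8(X)), we need to reach T(X).
Number of mu applications = 8 - 1 = 7

7


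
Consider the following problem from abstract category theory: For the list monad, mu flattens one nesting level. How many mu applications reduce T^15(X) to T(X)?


Each application of mu: T^2 -> T removes one layer of nesting.
Starting at depth 15 (i.e., T^15(X)), we need to reach T(X).
Number of mu applications = 15 - 1 = 14

14


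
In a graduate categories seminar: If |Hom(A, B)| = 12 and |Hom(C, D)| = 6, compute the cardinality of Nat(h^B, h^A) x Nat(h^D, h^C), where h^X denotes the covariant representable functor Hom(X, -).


By the Yoneda lemma, Nat(h^B, h^A) is isomorphic to Hom(A, B),
so |Nat(h^B, h^A)| = |Hom(A, B)| and |Nat(h^D, h^C)| = |Hom(C, D)|.
|Hom(A, B)| = 12, |Hom(C, D)| = 6.
|Nat(h^B, h^A) x Nat(h^D, h^C)| = 12 * 6 = 72

72


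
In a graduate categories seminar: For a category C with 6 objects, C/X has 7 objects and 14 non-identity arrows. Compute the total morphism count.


In the slice category C/X, objects are morphisms to X.
Identity morphisms: 7 (one per object of C/X).
Non-identity morphisms: 14.
Total = 7 + 14 = 21

21


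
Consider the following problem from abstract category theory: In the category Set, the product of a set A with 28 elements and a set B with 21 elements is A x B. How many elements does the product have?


In Set, the product A x B is the Cartesian product.
By the universal property, |A x B| = |A| * |B|.
|A x B| = 28 * 21 = 588

588


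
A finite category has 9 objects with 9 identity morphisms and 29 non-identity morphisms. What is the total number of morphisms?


Each object has an identity morphism, giving 9 identities.
Adding the 29 non-identity morphisms:
Total = 9 + 29 = 38

38


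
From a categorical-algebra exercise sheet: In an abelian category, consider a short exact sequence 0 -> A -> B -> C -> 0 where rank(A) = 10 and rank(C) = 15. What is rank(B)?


For a short exact sequence 0 -> A -> B -> C -> 0,
rank is additive: rank(B) = rank(A) + rank(C).
rank(B) = 10 + 15 = 25

25


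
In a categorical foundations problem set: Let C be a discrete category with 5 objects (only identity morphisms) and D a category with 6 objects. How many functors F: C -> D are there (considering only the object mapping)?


A functor from a discrete category C to D is determined by
where each object maps. Each of the 5 objects of C can map
to any of the 6 objects of D independently.
Number of functors = 6^5 = 7776

7776


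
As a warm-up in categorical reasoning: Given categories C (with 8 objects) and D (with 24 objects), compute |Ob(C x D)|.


The product category C x D has objects that are pairs (c, d).
Number of pairs = |Ob(C)| * |Ob(D)| = 8 * 24 = 192

192


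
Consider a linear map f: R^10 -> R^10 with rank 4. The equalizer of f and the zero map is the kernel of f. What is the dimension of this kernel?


The equalizer of f and the zero map is ker(f).
By the rank-nullity theorem: dim(ker(f)) = dim(domain) - rank(f).
dim(ker(f)) = 10 - 4 = 6

6


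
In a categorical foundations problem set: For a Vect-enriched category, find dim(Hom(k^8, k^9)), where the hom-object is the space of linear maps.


In Vect-enriched categories, Hom(k^n, k^m) is the space of m x n matrices.
dim(Hom(k^8, k^9)) = 9 * 8 = 72

72


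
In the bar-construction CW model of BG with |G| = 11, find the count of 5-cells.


In the bar-construction CW model of BG, the n-cells are indexed by
n-tuples [g_1|...|g_n] of non-identity elements of G (degenerate
simplices with some g_i = e do not contribute cells), so there are
(|G| - 1)^n n-cells.
For dim = 5 with |G| = 11:
cells = (11 - 1)^5 = 10^5 = 100000

100000


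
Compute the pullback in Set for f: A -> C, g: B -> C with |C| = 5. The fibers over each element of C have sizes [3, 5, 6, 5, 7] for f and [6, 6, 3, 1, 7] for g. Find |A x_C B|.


The pullback A x_C B consists of pairs (a, b) with f(a) = g(b).
For each element c in C, the fiber product has |f^-1(c)| * |g^-1(c)| elements.
Summing over C: 3 * 6 + 5 * 6 + 6 * 3 + 5 * 1 + 7 * 7
= 18 + 30 + 18 + 5 + 49 = 120

120


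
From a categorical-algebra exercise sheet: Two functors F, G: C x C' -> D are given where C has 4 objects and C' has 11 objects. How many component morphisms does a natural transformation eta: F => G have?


A natural transformation eta: F => G assigns one component morphism per
object of the domain category.
The domain is the product category C x C', so
|Ob(C x C')| = |Ob(C)| * |Ob(C')| = 4 * 11 = 44.
Therefore eta has 44 component morphisms.

44


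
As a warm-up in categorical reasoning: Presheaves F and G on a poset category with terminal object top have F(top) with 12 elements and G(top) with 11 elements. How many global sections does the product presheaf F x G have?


Global sections of a presheaf on a poset with terminal top satisfy
Gamma(H) ~ H(top). Presheaves admit pointwise products, so
(F x G)(top) = F(top) x G(top) (Cartesian product).
|Gamma(F x G)| = |F(top)| * |G(top)| = 12 * 11 = 132.

132


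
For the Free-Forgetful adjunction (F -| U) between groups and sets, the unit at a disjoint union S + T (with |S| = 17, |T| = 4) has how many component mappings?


The unit eta_X: X -> U(F(X)) of the Free-Forgetful adjunction
maps each element of X to a generator of F(X). For X = S + T (disjoint
union in Set), |S + T| = |S| + |T|.
Total mappings = 17 + 4 = 21.

21


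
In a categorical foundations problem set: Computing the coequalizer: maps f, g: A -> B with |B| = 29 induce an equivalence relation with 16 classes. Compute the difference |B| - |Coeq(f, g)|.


The coequalizer Coeq(f, g) = B / ~ has one element per equivalence class.
|B| = 29, |Coeq(f, g)| = 16.
|B| - |Coeq(f, g)| = 29 - 16 = 13.

13


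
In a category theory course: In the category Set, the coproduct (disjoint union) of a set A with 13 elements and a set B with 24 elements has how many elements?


In Set, the coproduct A + B is the disjoint union.
|A + B| = |A| + |B| = 13 + 24 = 37

37


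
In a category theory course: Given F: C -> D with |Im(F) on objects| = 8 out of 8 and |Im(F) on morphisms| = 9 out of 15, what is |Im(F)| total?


The image of F consists of distinct objects and distinct morphisms.
|Im(F)| on objects = 8
|Im(F)| on morphisms = 9
Total image cardinality = 8 + 9 = 17

17


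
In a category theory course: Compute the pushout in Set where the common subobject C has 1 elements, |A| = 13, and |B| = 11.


The pushout A +_C B identifies the images of C in A and B.
|A +_C B| = |A| + |B| - |C| (for injections).
= 13 + 11 - 1 = 23

23


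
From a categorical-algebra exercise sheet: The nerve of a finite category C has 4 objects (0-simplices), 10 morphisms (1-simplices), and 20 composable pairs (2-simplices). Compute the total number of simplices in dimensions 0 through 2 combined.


The 2-skeleton of the nerve N(C) consists of simplices in dimensions 0, 1, 2:
  |N(C)_0| = 4 (objects)
  |N(C)_1| = 10 (morphisms)
  |N(C)_2| = 20 (composable pairs)
Total = 4 + 10 + 20 = 34

34


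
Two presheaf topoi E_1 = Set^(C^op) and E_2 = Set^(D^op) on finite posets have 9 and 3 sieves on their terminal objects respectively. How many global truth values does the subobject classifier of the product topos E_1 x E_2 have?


In a product of presheaf topoi E_1 x E_2, the subobject classifier
is Omega = Omega_1 x Omega_2 (componentwise), so
|Omega(top)| = |Omega_1(top_1)| * |Omega_2(top_2)|.
= 9 * 3 = 27.

27


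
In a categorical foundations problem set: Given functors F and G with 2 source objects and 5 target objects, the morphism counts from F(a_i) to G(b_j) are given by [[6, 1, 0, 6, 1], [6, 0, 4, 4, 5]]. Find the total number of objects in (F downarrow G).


Objects of (F downarrow G) are triples (a, b, h: F(a)->G(b)).
The count equals the sum of all entries in the hom-matrix.
sum(row 0) = 14
sum(row 1) = 19
Grand total = 33

33


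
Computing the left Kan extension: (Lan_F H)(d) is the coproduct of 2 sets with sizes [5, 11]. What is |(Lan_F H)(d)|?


Pointwise, the left Kan extension (Lan_F H)(d) is the colimit, indexed
by the comma category (F downarrow d), of H composed with the
projection (F downarrow d) -> C. Here that colimit is given
as a coproduct (disjoint union) of sets, so its cardinality is the
sum of the sizes of the summands.
Coproduct of sets with sizes: 5 + 11
= 16

16


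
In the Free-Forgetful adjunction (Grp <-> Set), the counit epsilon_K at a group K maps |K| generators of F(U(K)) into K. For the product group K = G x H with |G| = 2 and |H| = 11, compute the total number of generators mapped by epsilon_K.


The counit epsilon_K: F(U(K)) -> K of the Free-Forgetful adjunction
maps |K| generators of F(U(K)) into K. For K = G x H (the product group),
|G x H| = |G| * |H|.
Total generators mapped = 2 * 11 = 22.

22


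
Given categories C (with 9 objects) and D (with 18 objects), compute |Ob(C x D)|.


The product category C x D has objects that are pairs (c, d).
Number of pairs = |Ob(C)| * |Ob(D)| = 9 * 18 = 162

162


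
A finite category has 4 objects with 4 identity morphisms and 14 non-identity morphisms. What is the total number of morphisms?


Each object has an identity morphism, giving 4 identities.
Adding the 14 non-identity morphisms:
Total = 4 + 14 = 18

18


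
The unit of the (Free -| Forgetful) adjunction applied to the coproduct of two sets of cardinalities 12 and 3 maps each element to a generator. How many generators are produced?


The unit eta_X: X -> U(F(X)) of the Free-Forgetful adjunction
maps each element of X to a generator of F(X). For X = S + T (disjoint
union in Set), |S + T| = |S| + |T|.
Total mappings = 12 + 3 = 15.

15


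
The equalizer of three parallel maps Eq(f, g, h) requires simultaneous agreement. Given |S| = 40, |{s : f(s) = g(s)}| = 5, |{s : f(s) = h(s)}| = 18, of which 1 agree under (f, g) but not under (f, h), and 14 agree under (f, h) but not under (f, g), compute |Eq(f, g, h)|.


Eq(f, g, h) is the triple-agreement set: points in S where all three
maps take the same value. Using inclusion-exclusion on the pairwise data:
Pair (f, g) agrees on 5 points; pair (f, h) on 18 points.
Points agreeing under (f, g) but not (f, h) = 1; under (f, h) but not (f, g) = 14.
Triple-agreement = agreement-in-(f, g) minus points that agree under (f, g) but not (f, h):
|Eq(f, g, h)| = 5 - 1 = 4
(cross-check via (f, h): 18 - 14 = 4.)

4


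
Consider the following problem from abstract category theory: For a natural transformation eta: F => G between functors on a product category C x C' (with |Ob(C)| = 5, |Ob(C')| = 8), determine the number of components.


A natural transformation eta: F => G assigns one component morphism per
object of the domain category.
The domain is the product category C x C', so
|Ob(C x C')| = |Ob(C)| * |Ob(C')| = 5 * 8 = 40.
Therefore eta has 40 component morphisms.

40


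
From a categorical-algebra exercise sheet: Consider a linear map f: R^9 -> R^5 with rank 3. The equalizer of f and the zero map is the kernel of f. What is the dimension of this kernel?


The equalizer of f and the zero map is ker(f).
By the rank-nullity theorem: dim(ker(f)) = dim(domain) - rank(f).
dim(ker(f)) = 9 - 3 = 6

6


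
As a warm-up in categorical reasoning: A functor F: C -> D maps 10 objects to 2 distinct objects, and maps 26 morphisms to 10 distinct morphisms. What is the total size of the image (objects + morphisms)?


The image of F consists of distinct objects and distinct morphisms.
|Im(F)| on objects = 2
|Im(F)| on morphisms = 10
Total image cardinality = 2 + 10 = 12

12


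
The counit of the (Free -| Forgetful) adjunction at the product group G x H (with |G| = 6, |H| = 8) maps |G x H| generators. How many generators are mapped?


The counit epsilon_K: F(U(K)) -> K of the Free-Forgetful adjunction
maps |K| generators of F(U(K)) into K. For K = G x H (the product group),
|G x H| = |G| * |H|.
Total generators mapped = 6 * 8 = 48.

48


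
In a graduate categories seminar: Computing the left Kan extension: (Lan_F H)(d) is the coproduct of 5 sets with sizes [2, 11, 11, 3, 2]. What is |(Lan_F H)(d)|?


Pointwise, the left Kan extension (Lan_F H)(d) is the colimit, indexed
by the comma category (F downarrow d), of H composed with the
projection (F downarrow d) -> C. Here that colimit is given
as a coproduct (disjoint union) of sets, so its cardinality is the
sum of the sizes of the summands.
Coproduct of sets with sizes: 2 + 11 + 11 + 3 + 2
= 29

29


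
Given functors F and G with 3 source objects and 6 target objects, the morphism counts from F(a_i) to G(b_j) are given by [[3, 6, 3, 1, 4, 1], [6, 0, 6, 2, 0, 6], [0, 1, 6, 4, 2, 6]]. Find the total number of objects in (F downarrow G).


Objects of (F downarrow G) are triples (a, b, h: F(a)->G(b)).
The count equals the sum of all entries in the hom-matrix.
sum(row 0) = 18
sum(row 1) = 20
sum(row 2) = 19
Grand total = 57

57


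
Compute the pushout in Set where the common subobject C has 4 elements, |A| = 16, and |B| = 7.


The pushout A +_C B identifies the images of C in A and B.
|A +_C B| = |A| + |B| - |C| (for injections).
= 16 + 7 - 4 = 19

19


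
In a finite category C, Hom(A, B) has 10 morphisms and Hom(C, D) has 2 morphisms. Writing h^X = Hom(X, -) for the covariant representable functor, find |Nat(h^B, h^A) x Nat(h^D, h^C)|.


By the Yoneda lemma, Nat(h^B, h^A) is isomorphic to Hom(A, B),
so |Nat(h^B, h^A)| = |Hom(A, B)| and |Nat(h^D, h^C)| = |Hom(C, D)|.
|Hom(A, B)| = 10, |Hom(C, D)| = 2.
|Nat(h^B, h^A) x Nat(h^D, h^C)| = 10 * 2 = 20

20


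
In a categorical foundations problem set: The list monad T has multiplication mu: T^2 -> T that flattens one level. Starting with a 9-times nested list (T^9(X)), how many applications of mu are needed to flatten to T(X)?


Each application of mu: T^2 -> T removes one layer of nesting.
Starting at depth 9 (i.e., T^9(X)), we need to reach T(X).
Number of mu applications = 9 - 1 = 8

8


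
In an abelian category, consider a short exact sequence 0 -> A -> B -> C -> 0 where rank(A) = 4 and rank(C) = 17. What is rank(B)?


For a short exact sequence 0 -> A -> B -> C -> 0,
rank is additive: rank(B) = rank(A) + rank(C).
rank(B) = 4 + 17 = 21

21


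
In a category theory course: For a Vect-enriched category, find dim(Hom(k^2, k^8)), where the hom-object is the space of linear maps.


In Vect-enriched categories, Hom(k^n, k^m) is the space of m x n matrices.
dim(Hom(k^2, k^8)) = 8 * 2 = 16

16


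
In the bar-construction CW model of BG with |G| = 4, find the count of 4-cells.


In the bar-construction CW model of BG, the n-cells are indexed by
n-tuples [g_1|...|g_n] of non-identity elements of G (degenerate
simplices with some g_i = e do not contribute cells), so there are
(|G| - 1)^n n-cells.
For dim = 4 with |G| = 4:
cells = (4 - 1)^4 = 3^4 = 81

81


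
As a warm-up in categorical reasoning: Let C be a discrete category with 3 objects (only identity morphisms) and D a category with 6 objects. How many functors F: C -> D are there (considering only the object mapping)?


A functor from a discrete category C to D is determined by
where each object maps. Each of the 3 objects of C can map
to any of the 6 objects of D independently.
Number of functors = 6^3 = 216

216


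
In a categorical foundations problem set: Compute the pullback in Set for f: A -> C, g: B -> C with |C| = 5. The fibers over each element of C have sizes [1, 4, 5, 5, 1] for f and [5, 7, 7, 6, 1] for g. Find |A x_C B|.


The pullback A x_C B consists of pairs (a, b) with f(a) = g(b).
For each element c in C, the fiber product has |f^-1(c)| * |g^-1(c)| elements.
Summing over C: 1 * 5 + 4 * 7 + 5 * 7 + 5 * 6 + 1 * 1
= 5 + 28 + 35 + 30 + 1 = 99

99


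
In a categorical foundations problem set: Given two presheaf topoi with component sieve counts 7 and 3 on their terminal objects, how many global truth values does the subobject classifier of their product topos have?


In a product of presheaf topoi E_1 x E_2, the subobject classifier
is Omega = Omega_1 x Omega_2 (componentwise), so
|Omega(top)| = |Omega_1(top_1)| * |Omega_2(top_2)|.
= 7 * 3 = 21.

21


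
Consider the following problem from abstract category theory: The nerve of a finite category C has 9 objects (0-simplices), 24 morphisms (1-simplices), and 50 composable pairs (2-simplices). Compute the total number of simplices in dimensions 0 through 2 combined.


The 2-skeleton of the nerve N(C) consists of simplices in dimensions 0, 1, 2:
  |N(C)_0| = 9 (objects)
  |N(C)_1| = 24 (morphisms)
  |N(C)_2| = 50 (composable pairs)
Total = 9 + 24 + 50 = 83

83


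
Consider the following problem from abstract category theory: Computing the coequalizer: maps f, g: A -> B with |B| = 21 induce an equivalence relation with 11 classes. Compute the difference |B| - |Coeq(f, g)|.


The coequalizer Coeq(f, g) = B / ~ has one element per equivalence class.
|B| = 21, |Coeq(f, g)| = 11.
|B| - |Coeq(f, g)| = 21 - 11 = 10.

10


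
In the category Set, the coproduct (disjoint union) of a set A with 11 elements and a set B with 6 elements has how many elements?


In Set, the coproduct A + B is the disjoint union.
|A + B| = |A| + |B| = 11 + 6 = 17

17


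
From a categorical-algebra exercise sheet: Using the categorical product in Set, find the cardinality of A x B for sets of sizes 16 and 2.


In Set, the product A x B is the Cartesian product.
By the universal property, |A x B| = |A| * |B|.
|A x B| = 16 * 2 = 32

32


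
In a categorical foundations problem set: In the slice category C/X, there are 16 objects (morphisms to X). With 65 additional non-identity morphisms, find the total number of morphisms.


In the slice category C/X, objects are morphisms to X.
Identity morphisms: 16 (one per object of C/X).
Non-identity morphisms: 65.
Total = 16 + 65 = 81

81


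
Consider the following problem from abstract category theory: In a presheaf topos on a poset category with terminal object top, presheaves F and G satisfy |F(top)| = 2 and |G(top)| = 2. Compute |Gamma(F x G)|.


Global sections of a presheaf on a poset with terminal top satisfy
Gamma(H) ~ H(top). Presheaves admit pointwise products, so
(F x G)(top) = F(top) x G(top) (Cartesian product).
|Gamma(F x G)| = |F(top)| * |G(top)| = 2 * 2 = 4.

4


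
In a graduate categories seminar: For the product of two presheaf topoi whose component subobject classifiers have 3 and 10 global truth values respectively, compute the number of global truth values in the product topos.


In a product of presheaf topoi E_1 x E_2, the subobject classifier
is Omega = Omega_1 x Omega_2 (componentwise), so
|Omega(top)| = |Omega_1(top_1)| * |Omega_2(top_2)|.
= 3 * 10 = 30.

30


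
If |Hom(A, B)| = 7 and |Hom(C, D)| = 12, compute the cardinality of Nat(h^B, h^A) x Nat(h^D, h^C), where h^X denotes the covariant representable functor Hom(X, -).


By the Yoneda lemma, Nat(h^B, h^A) is isomorphic to Hom(A, B),
so |Nat(h^B, h^A)| = |Hom(A, B)| and |Nat(h^D, h^C)| = |Hom(C, D)|.
|Hom(A, B)| = 7, |Hom(C, D)| = 12.
|Nat(h^B, h^A) x Nat(h^D, h^C)| = 7 * 12 = 84

84


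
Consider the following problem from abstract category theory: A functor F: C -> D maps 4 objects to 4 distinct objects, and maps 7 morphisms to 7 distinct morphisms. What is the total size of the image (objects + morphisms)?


The image of F consists of distinct objects and distinct morphisms.
|Im(F)| on objects = 4
|Im(F)| on morphisms = 7
Total image cardinality = 4 + 7 = 11

11


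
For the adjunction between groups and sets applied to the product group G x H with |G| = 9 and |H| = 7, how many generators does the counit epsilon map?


The counit epsilon_K: F(U(K)) -> K of the Free-Forgetful adjunction
maps |K| generators of F(U(K)) into K. For K = G x H (the product group),
|G x H| = |G| * |H|.
Total generators mapped = 9 * 7 = 63.

63


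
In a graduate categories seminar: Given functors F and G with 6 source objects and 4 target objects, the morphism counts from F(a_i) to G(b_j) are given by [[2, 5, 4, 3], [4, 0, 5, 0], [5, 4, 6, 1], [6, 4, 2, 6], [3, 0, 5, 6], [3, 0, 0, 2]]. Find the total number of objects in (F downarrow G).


Objects of (F downarrow G) are triples (a, b, h: F(a)->G(b)).
The count equals the sum of all entries in the hom-matrix.
sum(row 0) = 14
sum(row 1) = 9
sum(row 2) = 16
sum(row 3) = 18
sum(row 4) = 14
sum(row 5) = 5
Grand total = 76

76


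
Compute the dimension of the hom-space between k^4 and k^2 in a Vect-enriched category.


In Vect-enriched categories, Hom(k^n, k^m) is the space of m x n matrices.
dim(Hom(k^4, k^2)) = 2 * 4 = 8

8


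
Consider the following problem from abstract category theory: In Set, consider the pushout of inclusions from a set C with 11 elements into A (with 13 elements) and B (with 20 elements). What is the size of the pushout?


The pushout A +_C B identifies the images of C in A and B.
|A +_C B| = |A| + |B| - |C| (for injections).
= 13 + 20 - 11 = 22

22


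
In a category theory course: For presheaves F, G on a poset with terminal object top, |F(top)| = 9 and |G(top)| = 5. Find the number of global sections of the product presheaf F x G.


Global sections of a presheaf on a poset with terminal top satisfy
Gamma(H) ~ H(top). Presheaves admit pointwise products, so
(F x G)(top) = F(top) x G(top) (Cartesian product).
|Gamma(F x G)| = |F(top)| * |G(top)| = 9 * 5 = 45.

45


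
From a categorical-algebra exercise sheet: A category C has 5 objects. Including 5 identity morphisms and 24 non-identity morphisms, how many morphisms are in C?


Each object has an identity morphism, giving 5 identities.
Adding the 24 non-identity morphisms:
Total = 5 + 24 = 29

29


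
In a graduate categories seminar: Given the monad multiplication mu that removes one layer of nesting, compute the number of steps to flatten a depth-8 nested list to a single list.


Each application of mu: T^2 -> T removes one layer of nesting.
Starting at depth 8 (i.e., T^8(X)), we need to reach T(X).
Number of mu applications = 8 - 1 = 7

7


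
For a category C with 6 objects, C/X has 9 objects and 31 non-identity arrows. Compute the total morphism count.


In the slice category C/X, objects are morphisms to X.
Identity morphisms: 9 (one per object of C/X).
Non-identity morphisms: 31.
Total = 9 + 31 = 40

40


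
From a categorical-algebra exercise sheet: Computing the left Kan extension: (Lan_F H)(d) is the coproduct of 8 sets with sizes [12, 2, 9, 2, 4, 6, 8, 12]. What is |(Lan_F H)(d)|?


Pointwise, the left Kan extension (Lan_F H)(d) is the colimit, indexed
by the comma category (F downarrow d), of H composed with the
projection (F downarrow d) -> C. Here that colimit is given
as a coproduct (disjoint union) of sets, so its cardinality is the
sum of the sizes of the summands.
Coproduct of sets with sizes: 12 + 2 + 9 + 2 + 4 + 6 + 8 + 12
= 55

55


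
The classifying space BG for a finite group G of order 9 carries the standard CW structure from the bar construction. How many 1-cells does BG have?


In the bar-construction CW model of BG, the n-cells are indexed by
n-tuples [g_1|...|g_n] of non-identity elements of G (degenerate
simplices with some g_i = e do not contribute cells), so there are
(|G| - 1)^n n-cells.
For dim = 1 with |G| = 9:
cells = (9 - 1)^1 = 8^1 = 8

8


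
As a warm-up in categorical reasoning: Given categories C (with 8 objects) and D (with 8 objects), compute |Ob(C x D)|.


The product category C x D has objects that are pairs (c, d).
Number of pairs = |Ob(C)| * |Ob(D)| = 8 * 8 = 64

64


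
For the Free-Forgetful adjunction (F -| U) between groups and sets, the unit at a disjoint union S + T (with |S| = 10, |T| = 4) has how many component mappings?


The unit eta_X: X -> U(F(X)) of the Free-Forgetful adjunction
maps each element of X to a generator of F(X). For X = S + T (disjoint
union in Set), |S + T| = |S| + |T|.
Total mappings = 10 + 4 = 14.

14


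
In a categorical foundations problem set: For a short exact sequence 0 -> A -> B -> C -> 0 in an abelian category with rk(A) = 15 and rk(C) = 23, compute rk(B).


For a short exact sequence 0 -> A -> B -> C -> 0,
rank is additive: rank(B) = rank(A) + rank(C).
rank(B) = 15 + 23 = 38

38


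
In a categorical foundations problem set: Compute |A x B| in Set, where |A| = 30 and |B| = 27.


In Set, the product A x B is the Cartesian product.
By the universal property, |A x B| = |A| * |B|.
|A x B| = 30 * 27 = 810

810


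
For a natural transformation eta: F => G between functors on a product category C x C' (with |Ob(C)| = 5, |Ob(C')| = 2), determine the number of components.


A natural transformation eta: F => G assigns one component morphism per
object of the domain category.
The domain is the product category C x C', so
|Ob(C x C')| = |Ob(C)| * |Ob(C')| = 5 * 2 = 10.
Therefore eta has 10 component morphisms.

10


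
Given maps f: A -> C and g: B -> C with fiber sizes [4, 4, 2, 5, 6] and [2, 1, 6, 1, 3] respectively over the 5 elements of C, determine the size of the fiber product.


The pullback A x_C B consists of pairs (a, b) with f(a) = g(b).
For each element c in C, the fiber product has |f^-1(c)| * |g^-1(c)| elements.
Summing over C: 4 * 2 + 4 * 1 + 2 * 6 + 5 * 1 + 6 * 3
= 8 + 4 + 12 + 5 + 18 = 47

47
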